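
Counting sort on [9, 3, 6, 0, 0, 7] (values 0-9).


Input: [9, 3, 6, 0, 0, 7]
Counts: [2, 0, 0, 1, 0, 0, 1, 1, 0, 1]

Sorted: [0, 0, 3, 6, 7, 9]


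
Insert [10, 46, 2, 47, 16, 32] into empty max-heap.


Insert 10: [10]
Insert 46: [46, 10]
Insert 2: [46, 10, 2]
Insert 47: [47, 46, 2, 10]
Insert 16: [47, 46, 2, 10, 16]
Insert 32: [47, 46, 32, 10, 16, 2]

Final heap: [47, 46, 32, 10, 16, 2]


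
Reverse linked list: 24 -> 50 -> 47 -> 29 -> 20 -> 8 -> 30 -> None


Step 1: curr=24, set curr.next=prev(None) | reversed so far: 24
Step 2: curr=50, set curr.next=prev(24) | reversed so far: 50 -> 24
Step 3: curr=47, set curr.next=prev(50) | reversed so far: 47 -> 50 -> 24
Step 4: curr=29, set curr.next=prev(47) | reversed so far: 29 -> 47 -> 50 -> 24
Step 5: curr=20, set curr.next=prev(29) | reversed so far: 20 -> 29 -> 47 -> 50 -> 24
Step 6: curr=8, set curr.next=prev(20) | reversed so far: 8 -> 20 -> 29 -> 47 -> 50 -> 24
Step 7: curr=30, set curr.next=prev(8) | reversed so far: 30 -> 8 -> 20 -> 29 -> 47 -> 50 -> 24

30 -> 8 -> 20 -> 29 -> 47 -> 50 -> 24 -> None


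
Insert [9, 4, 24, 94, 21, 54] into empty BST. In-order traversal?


Insert 9: root
Insert 4: L from 9
Insert 24: R from 9
Insert 94: R from 9 -> R from 24
Insert 21: R from 9 -> L from 24
Insert 54: R from 9 -> R from 24 -> L from 94

In-order: [4, 9, 21, 24, 54, 94]


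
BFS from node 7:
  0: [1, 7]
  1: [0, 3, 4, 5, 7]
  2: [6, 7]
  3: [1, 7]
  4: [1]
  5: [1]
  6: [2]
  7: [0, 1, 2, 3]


Visit 7, enqueue [0, 1, 2, 3]
Visit 0, enqueue []
Visit 1, enqueue [4, 5]
Visit 2, enqueue [6]
Visit 3, enqueue []
Visit 4, enqueue []
Visit 5, enqueue []
Visit 6, enqueue []

BFS order: [7, 0, 1, 2, 3, 4, 5, 6]


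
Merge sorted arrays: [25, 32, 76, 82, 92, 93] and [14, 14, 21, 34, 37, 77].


Take 14 from B
Take 14 from B
Take 21 from B
Take 25 from A
Take 32 from A
Take 34 from B
Take 37 from B
Take 76 from A
Take 77 from B

Merged: [14, 14, 21, 25, 32, 34, 37, 76, 77, 82, 92, 93]


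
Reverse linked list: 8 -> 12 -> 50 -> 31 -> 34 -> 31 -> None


Step 1: curr=8, set curr.next=prev(None) | reversed so far: 8
Step 2: curr=12, set curr.next=prev(8) | reversed so far: 12 -> 8
Step 3: curr=50, set curr.next=prev(12) | reversed so far: 50 -> 12 -> 8
Step 4: curr=31, set curr.next=prev(50) | reversed so far: 31 -> 50 -> 12 -> 8
Step 5: curr=34, set curr.next=prev(31) | reversed so far: 34 -> 31 -> 50 -> 12 -> 8
Step 6: curr=31, set curr.next=prev(34) | reversed so far: 31 -> 34 -> 31 -> 50 -> 12 -> 8

31 -> 34 -> 31 -> 50 -> 12 -> 8 -> None


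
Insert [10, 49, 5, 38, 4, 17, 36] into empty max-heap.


Insert 10: [10]
Insert 49: [49, 10]
Insert 5: [49, 10, 5]
Insert 38: [49, 38, 5, 10]
Insert 4: [49, 38, 5, 10, 4]
Insert 17: [49, 38, 17, 10, 4, 5]
Insert 36: [49, 38, 36, 10, 4, 5, 17]

Final heap: [49, 38, 36, 10, 4, 5, 17]


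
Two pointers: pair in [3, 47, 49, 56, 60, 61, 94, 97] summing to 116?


lo=0(3)+hi=7(97)=100
lo=1(47)+hi=7(97)=144
lo=1(47)+hi=6(94)=141
lo=1(47)+hi=5(61)=108
lo=2(49)+hi=5(61)=110
lo=3(56)+hi=5(61)=117
lo=3(56)+hi=4(60)=116

Yes: 56+60=116


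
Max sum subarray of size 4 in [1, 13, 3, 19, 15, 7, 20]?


[0:4]: 36
[1:5]: 50
[2:6]: 44
[3:7]: 61

Max: 61 at [3:7]


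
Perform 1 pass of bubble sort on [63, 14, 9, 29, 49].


Initial: [63, 14, 9, 29, 49]
Pass 1: [14, 9, 29, 49, 63] (4 swaps)

After 1 pass: [14, 9, 29, 49, 63]


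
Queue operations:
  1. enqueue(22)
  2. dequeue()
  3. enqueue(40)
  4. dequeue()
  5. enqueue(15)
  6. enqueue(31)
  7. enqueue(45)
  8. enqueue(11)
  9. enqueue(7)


enqueue(22) -> [22]
dequeue()->22, []
enqueue(40) -> [40]
dequeue()->40, []
enqueue(15) -> [15]
enqueue(31) -> [15, 31]
enqueue(45) -> [15, 31, 45]
enqueue(11) -> [15, 31, 45, 11]
enqueue(7) -> [15, 31, 45, 11, 7]

Final queue: [15, 31, 45, 11, 7]


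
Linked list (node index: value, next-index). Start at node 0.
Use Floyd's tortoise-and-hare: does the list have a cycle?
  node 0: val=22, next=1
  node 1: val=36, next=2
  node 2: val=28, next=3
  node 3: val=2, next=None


Floyd's tortoise (slow, +1) and hare (fast, +2):
  init: slow=0, fast=0
  step 1: slow=1, fast=2
  step 2: fast 2->3->None, no cycle

Cycle: no


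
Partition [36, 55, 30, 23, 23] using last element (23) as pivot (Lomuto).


Pivot: 23
  23 <= 23: swap -> [23, 55, 30, 36, 23]
Place pivot at 1: [23, 23, 30, 36, 55]

Partitioned: [23, 23, 30, 36, 55]


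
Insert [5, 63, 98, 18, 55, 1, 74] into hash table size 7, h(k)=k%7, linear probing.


Insert 5: h=5 -> slot 5
Insert 63: h=0 -> slot 0
Insert 98: h=0, 1 probes -> slot 1
Insert 18: h=4 -> slot 4
Insert 55: h=6 -> slot 6
Insert 1: h=1, 1 probes -> slot 2
Insert 74: h=4, 6 probes -> slot 3

Table: [63, 98, 1, 74, 18, 5, 55]


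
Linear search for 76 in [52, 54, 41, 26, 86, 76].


i=0: 52!=76
i=1: 54!=76
i=2: 41!=76
i=3: 26!=76
i=4: 86!=76
i=5: 76==76 found!

Found at 5, 6 comps


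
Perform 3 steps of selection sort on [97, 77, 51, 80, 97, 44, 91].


Initial: [97, 77, 51, 80, 97, 44, 91]
Step 1: min=44 at 5
  Swap: [44, 77, 51, 80, 97, 97, 91]
Step 2: min=51 at 2
  Swap: [44, 51, 77, 80, 97, 97, 91]
Step 3: min=77 at 2
  Swap: [44, 51, 77, 80, 97, 97, 91]

After 3 steps: [44, 51, 77, 80, 97, 97, 91]


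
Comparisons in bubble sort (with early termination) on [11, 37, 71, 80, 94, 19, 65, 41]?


Algorithm: bubble sort (with early termination)
Input: [11, 37, 71, 80, 94, 19, 65, 41]
Sorted: [11, 19, 37, 41, 65, 71, 80, 94]

25


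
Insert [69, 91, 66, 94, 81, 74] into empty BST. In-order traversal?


Insert 69: root
Insert 91: R from 69
Insert 66: L from 69
Insert 94: R from 69 -> R from 91
Insert 81: R from 69 -> L from 91
Insert 74: R from 69 -> L from 91 -> L from 81

In-order: [66, 69, 74, 81, 91, 94]


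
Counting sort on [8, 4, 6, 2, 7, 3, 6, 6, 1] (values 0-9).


Input: [8, 4, 6, 2, 7, 3, 6, 6, 1]
Counts: [0, 1, 1, 1, 1, 0, 3, 1, 1, 0]

Sorted: [1, 2, 3, 4, 6, 6, 6, 7, 8]


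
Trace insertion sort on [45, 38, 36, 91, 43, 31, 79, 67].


Initial: [45, 38, 36, 91, 43, 31, 79, 67]
Insert 38: [38, 45, 36, 91, 43, 31, 79, 67]
Insert 36: [36, 38, 45, 91, 43, 31, 79, 67]
Insert 91: [36, 38, 45, 91, 43, 31, 79, 67]
Insert 43: [36, 38, 43, 45, 91, 31, 79, 67]
Insert 31: [31, 36, 38, 43, 45, 91, 79, 67]
Insert 79: [31, 36, 38, 43, 45, 79, 91, 67]
Insert 67: [31, 36, 38, 43, 45, 67, 79, 91]

Sorted: [31, 36, 38, 43, 45, 67, 79, 91]


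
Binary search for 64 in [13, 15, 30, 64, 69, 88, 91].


Step 1: lo=0, hi=6, mid=3, val=64

Found at index 3


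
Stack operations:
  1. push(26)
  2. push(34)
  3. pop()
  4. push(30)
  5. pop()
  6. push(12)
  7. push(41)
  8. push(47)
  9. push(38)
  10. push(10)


push(26) -> [26]
push(34) -> [26, 34]
pop()->34, [26]
push(30) -> [26, 30]
pop()->30, [26]
push(12) -> [26, 12]
push(41) -> [26, 12, 41]
push(47) -> [26, 12, 41, 47]
push(38) -> [26, 12, 41, 47, 38]
push(10) -> [26, 12, 41, 47, 38, 10]

Final stack: [26, 12, 41, 47, 38, 10]


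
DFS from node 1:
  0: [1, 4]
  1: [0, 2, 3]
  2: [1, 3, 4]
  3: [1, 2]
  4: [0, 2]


Visit 1, push [3, 2, 0]
Visit 0, push [4]
Visit 4, push [2]
Visit 2, push [3]
Visit 3, push []

DFS order: [1, 0, 4, 2, 3]


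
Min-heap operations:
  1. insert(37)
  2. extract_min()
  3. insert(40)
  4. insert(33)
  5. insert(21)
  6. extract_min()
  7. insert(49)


insert(37) -> [37]
extract_min()->37, []
insert(40) -> [40]
insert(33) -> [33, 40]
insert(21) -> [21, 40, 33]
extract_min()->21, [33, 40]
insert(49) -> [33, 40, 49]

Final heap: [33, 40, 49]


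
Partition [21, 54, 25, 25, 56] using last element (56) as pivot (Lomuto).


Pivot: 56
  21 <= 56: advance i (no swap)
  54 <= 56: advance i (no swap)
  25 <= 56: advance i (no swap)
  25 <= 56: advance i (no swap)
Place pivot at 4: [21, 54, 25, 25, 56]

Partitioned: [21, 54, 25, 25, 56]


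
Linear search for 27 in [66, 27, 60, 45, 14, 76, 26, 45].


i=0: 66!=27
i=1: 27==27 found!

Found at 1, 2 comps


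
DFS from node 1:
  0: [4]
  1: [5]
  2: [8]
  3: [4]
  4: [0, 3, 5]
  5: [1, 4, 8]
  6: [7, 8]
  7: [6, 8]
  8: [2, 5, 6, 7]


Visit 1, push [5]
Visit 5, push [8, 4]
Visit 4, push [3, 0]
Visit 0, push []
Visit 3, push []
Visit 8, push [7, 6, 2]
Visit 2, push []
Visit 6, push [7]
Visit 7, push []

DFS order: [1, 5, 4, 0, 3, 8, 2, 6, 7]


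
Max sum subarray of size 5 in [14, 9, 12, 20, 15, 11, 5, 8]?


[0:5]: 70
[1:6]: 67
[2:7]: 63
[3:8]: 59

Max: 70 at [0:5]


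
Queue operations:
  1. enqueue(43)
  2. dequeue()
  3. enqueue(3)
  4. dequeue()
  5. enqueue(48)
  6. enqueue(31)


enqueue(43) -> [43]
dequeue()->43, []
enqueue(3) -> [3]
dequeue()->3, []
enqueue(48) -> [48]
enqueue(31) -> [48, 31]

Final queue: [48, 31]


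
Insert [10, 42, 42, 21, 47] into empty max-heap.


Insert 10: [10]
Insert 42: [42, 10]
Insert 42: [42, 10, 42]
Insert 21: [42, 21, 42, 10]
Insert 47: [47, 42, 42, 10, 21]

Final heap: [47, 42, 42, 10, 21]


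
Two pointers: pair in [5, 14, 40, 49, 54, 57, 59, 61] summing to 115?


lo=0(5)+hi=7(61)=66
lo=1(14)+hi=7(61)=75
lo=2(40)+hi=7(61)=101
lo=3(49)+hi=7(61)=110
lo=4(54)+hi=7(61)=115

Yes: 54+61=115


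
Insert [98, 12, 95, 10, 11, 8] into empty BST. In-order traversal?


Insert 98: root
Insert 12: L from 98
Insert 95: L from 98 -> R from 12
Insert 10: L from 98 -> L from 12
Insert 11: L from 98 -> L from 12 -> R from 10
Insert 8: L from 98 -> L from 12 -> L from 10

In-order: [8, 10, 11, 12, 95, 98]


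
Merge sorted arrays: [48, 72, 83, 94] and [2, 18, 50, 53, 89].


Take 2 from B
Take 18 from B
Take 48 from A
Take 50 from B
Take 53 from B
Take 72 from A
Take 83 from A
Take 89 from B

Merged: [2, 18, 48, 50, 53, 72, 83, 89, 94]


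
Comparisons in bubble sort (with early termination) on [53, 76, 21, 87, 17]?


Algorithm: bubble sort (with early termination)
Input: [53, 76, 21, 87, 17]
Sorted: [17, 21, 53, 76, 87]

10


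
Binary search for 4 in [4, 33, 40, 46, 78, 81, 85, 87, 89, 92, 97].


Step 1: lo=0, hi=10, mid=5, val=81
Step 2: lo=0, hi=4, mid=2, val=40
Step 3: lo=0, hi=1, mid=0, val=4

Found at index 0


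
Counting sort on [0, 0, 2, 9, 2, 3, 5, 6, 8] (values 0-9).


Input: [0, 0, 2, 9, 2, 3, 5, 6, 8]
Counts: [2, 0, 2, 1, 0, 1, 1, 0, 1, 1]

Sorted: [0, 0, 2, 2, 3, 5, 6, 8, 9]


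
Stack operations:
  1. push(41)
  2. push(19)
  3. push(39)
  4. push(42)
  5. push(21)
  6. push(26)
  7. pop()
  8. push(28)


push(41) -> [41]
push(19) -> [41, 19]
push(39) -> [41, 19, 39]
push(42) -> [41, 19, 39, 42]
push(21) -> [41, 19, 39, 42, 21]
push(26) -> [41, 19, 39, 42, 21, 26]
pop()->26, [41, 19, 39, 42, 21]
push(28) -> [41, 19, 39, 42, 21, 28]

Final stack: [41, 19, 39, 42, 21, 28]


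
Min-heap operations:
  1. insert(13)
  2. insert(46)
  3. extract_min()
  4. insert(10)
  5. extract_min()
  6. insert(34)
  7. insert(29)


insert(13) -> [13]
insert(46) -> [13, 46]
extract_min()->13, [46]
insert(10) -> [10, 46]
extract_min()->10, [46]
insert(34) -> [34, 46]
insert(29) -> [29, 46, 34]

Final heap: [29, 46, 34]


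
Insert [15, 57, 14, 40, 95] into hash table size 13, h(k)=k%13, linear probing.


Insert 15: h=2 -> slot 2
Insert 57: h=5 -> slot 5
Insert 14: h=1 -> slot 1
Insert 40: h=1, 2 probes -> slot 3
Insert 95: h=4 -> slot 4

Table: [None, 14, 15, 40, 95, 57, None, None, None, None, None, None, None]


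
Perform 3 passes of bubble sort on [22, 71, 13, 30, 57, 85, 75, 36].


Initial: [22, 71, 13, 30, 57, 85, 75, 36]
Pass 1: [22, 13, 30, 57, 71, 75, 36, 85] (5 swaps)
Pass 2: [13, 22, 30, 57, 71, 36, 75, 85] (2 swaps)
Pass 3: [13, 22, 30, 57, 36, 71, 75, 85] (1 swaps)

After 3 passes: [13, 22, 30, 57, 36, 71, 75, 85]


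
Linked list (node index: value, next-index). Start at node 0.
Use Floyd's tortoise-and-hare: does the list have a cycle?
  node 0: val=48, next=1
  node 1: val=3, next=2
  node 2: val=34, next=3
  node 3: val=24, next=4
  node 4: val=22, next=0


Floyd's tortoise (slow, +1) and hare (fast, +2):
  init: slow=0, fast=0
  step 1: slow=1, fast=2
  step 2: slow=2, fast=4
  step 3: slow=3, fast=1
  step 4: slow=4, fast=3
  step 5: slow=0, fast=0
  slow == fast at node 0: cycle detected

Cycle: yes


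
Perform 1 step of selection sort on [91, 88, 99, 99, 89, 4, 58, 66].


Initial: [91, 88, 99, 99, 89, 4, 58, 66]
Step 1: min=4 at 5
  Swap: [4, 88, 99, 99, 89, 91, 58, 66]

After 1 step: [4, 88, 99, 99, 89, 91, 58, 66]


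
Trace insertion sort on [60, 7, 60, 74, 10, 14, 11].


Initial: [60, 7, 60, 74, 10, 14, 11]
Insert 7: [7, 60, 60, 74, 10, 14, 11]
Insert 60: [7, 60, 60, 74, 10, 14, 11]
Insert 74: [7, 60, 60, 74, 10, 14, 11]
Insert 10: [7, 10, 60, 60, 74, 14, 11]
Insert 14: [7, 10, 14, 60, 60, 74, 11]
Insert 11: [7, 10, 11, 14, 60, 60, 74]

Sorted: [7, 10, 11, 14, 60, 60, 74]


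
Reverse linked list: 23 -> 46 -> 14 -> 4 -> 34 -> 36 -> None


Step 1: curr=23, set curr.next=prev(None) | reversed so far: 23
Step 2: curr=46, set curr.next=prev(23) | reversed so far: 46 -> 23
Step 3: curr=14, set curr.next=prev(46) | reversed so far: 14 -> 46 -> 23
Step 4: curr=4, set curr.next=prev(14) | reversed so far: 4 -> 14 -> 46 -> 23
Step 5: curr=34, set curr.next=prev(4) | reversed so far: 34 -> 4 -> 14 -> 46 -> 23
Step 6: curr=36, set curr.next=prev(34) | reversed so far: 36 -> 34 -> 4 -> 14 -> 46 -> 23

36 -> 34 -> 4 -> 14 -> 46 -> 23 -> None


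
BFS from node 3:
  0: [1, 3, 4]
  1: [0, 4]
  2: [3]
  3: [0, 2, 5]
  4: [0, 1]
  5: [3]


Visit 3, enqueue [0, 2, 5]
Visit 0, enqueue [1, 4]
Visit 2, enqueue []
Visit 5, enqueue []
Visit 1, enqueue []
Visit 4, enqueue []

BFS order: [3, 0, 2, 5, 1, 4]


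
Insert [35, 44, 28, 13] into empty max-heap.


Insert 35: [35]
Insert 44: [44, 35]
Insert 28: [44, 35, 28]
Insert 13: [44, 35, 28, 13]

Final heap: [44, 35, 28, 13]


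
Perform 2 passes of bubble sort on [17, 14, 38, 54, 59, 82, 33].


Initial: [17, 14, 38, 54, 59, 82, 33]
Pass 1: [14, 17, 38, 54, 59, 33, 82] (2 swaps)
Pass 2: [14, 17, 38, 54, 33, 59, 82] (1 swaps)

After 2 passes: [14, 17, 38, 54, 33, 59, 82]


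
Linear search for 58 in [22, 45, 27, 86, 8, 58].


i=0: 22!=58
i=1: 45!=58
i=2: 27!=58
i=3: 86!=58
i=4: 8!=58
i=5: 58==58 found!

Found at 5, 6 comps


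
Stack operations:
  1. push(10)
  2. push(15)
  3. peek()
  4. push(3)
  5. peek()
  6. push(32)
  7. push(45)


push(10) -> [10]
push(15) -> [10, 15]
peek()->15
push(3) -> [10, 15, 3]
peek()->3
push(32) -> [10, 15, 3, 32]
push(45) -> [10, 15, 3, 32, 45]

Final stack: [10, 15, 3, 32, 45]


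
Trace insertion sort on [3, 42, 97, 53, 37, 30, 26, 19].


Initial: [3, 42, 97, 53, 37, 30, 26, 19]
Insert 42: [3, 42, 97, 53, 37, 30, 26, 19]
Insert 97: [3, 42, 97, 53, 37, 30, 26, 19]
Insert 53: [3, 42, 53, 97, 37, 30, 26, 19]
Insert 37: [3, 37, 42, 53, 97, 30, 26, 19]
Insert 30: [3, 30, 37, 42, 53, 97, 26, 19]
Insert 26: [3, 26, 30, 37, 42, 53, 97, 19]
Insert 19: [3, 19, 26, 30, 37, 42, 53, 97]

Sorted: [3, 19, 26, 30, 37, 42, 53, 97]


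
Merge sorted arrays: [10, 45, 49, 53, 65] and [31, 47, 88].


Take 10 from A
Take 31 from B
Take 45 from A
Take 47 from B
Take 49 from A
Take 53 from A
Take 65 from A

Merged: [10, 31, 45, 47, 49, 53, 65, 88]


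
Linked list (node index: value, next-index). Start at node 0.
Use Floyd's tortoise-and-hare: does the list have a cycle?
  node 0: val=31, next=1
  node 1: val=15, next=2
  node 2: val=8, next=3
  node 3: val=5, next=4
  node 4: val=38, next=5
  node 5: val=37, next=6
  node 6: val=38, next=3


Floyd's tortoise (slow, +1) and hare (fast, +2):
  init: slow=0, fast=0
  step 1: slow=1, fast=2
  step 2: slow=2, fast=4
  step 3: slow=3, fast=6
  step 4: slow=4, fast=4
  slow == fast at node 4: cycle detected

Cycle: yes


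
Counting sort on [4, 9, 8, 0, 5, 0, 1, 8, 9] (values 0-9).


Input: [4, 9, 8, 0, 5, 0, 1, 8, 9]
Counts: [2, 1, 0, 0, 1, 1, 0, 0, 2, 2]

Sorted: [0, 0, 1, 4, 5, 8, 8, 9, 9]


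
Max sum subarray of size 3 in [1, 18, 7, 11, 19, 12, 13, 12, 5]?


[0:3]: 26
[1:4]: 36
[2:5]: 37
[3:6]: 42
[4:7]: 44
[5:8]: 37
[6:9]: 30

Max: 44 at [4:7]


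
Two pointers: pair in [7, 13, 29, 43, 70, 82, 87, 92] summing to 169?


lo=0(7)+hi=7(92)=99
lo=1(13)+hi=7(92)=105
lo=2(29)+hi=7(92)=121
lo=3(43)+hi=7(92)=135
lo=4(70)+hi=7(92)=162
lo=5(82)+hi=7(92)=174
lo=5(82)+hi=6(87)=169

Yes: 82+87=169


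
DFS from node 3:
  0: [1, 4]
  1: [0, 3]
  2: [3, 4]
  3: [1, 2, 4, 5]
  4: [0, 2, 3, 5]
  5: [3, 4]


Visit 3, push [5, 4, 2, 1]
Visit 1, push [0]
Visit 0, push [4]
Visit 4, push [5, 2]
Visit 2, push []
Visit 5, push []

DFS order: [3, 1, 0, 4, 2, 5]


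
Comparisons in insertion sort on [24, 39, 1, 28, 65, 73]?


Algorithm: insertion sort
Input: [24, 39, 1, 28, 65, 73]
Sorted: [1, 24, 28, 39, 65, 73]

7


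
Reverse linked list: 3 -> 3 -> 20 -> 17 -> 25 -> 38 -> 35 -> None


Step 1: curr=3, set curr.next=prev(None) | reversed so far: 3
Step 2: curr=3, set curr.next=prev(3) | reversed so far: 3 -> 3
Step 3: curr=20, set curr.next=prev(3) | reversed so far: 20 -> 3 -> 3
Step 4: curr=17, set curr.next=prev(20) | reversed so far: 17 -> 20 -> 3 -> 3
Step 5: curr=25, set curr.next=prev(17) | reversed so far: 25 -> 17 -> 20 -> 3 -> 3
Step 6: curr=38, set curr.next=prev(25) | reversed so far: 38 -> 25 -> 17 -> 20 -> 3 -> 3
Step 7: curr=35, set curr.next=prev(38) | reversed so far: 35 -> 38 -> 25 -> 17 -> 20 -> 3 -> 3

35 -> 38 -> 25 -> 17 -> 20 -> 3 -> 3 -> None


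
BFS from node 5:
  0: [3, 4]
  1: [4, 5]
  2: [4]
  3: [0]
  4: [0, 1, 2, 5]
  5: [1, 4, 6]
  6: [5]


Visit 5, enqueue [1, 4, 6]
Visit 1, enqueue []
Visit 4, enqueue [0, 2]
Visit 6, enqueue []
Visit 0, enqueue [3]
Visit 2, enqueue []
Visit 3, enqueue []

BFS order: [5, 1, 4, 6, 0, 2, 3]


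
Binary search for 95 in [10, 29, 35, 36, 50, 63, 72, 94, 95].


Step 1: lo=0, hi=8, mid=4, val=50
Step 2: lo=5, hi=8, mid=6, val=72
Step 3: lo=7, hi=8, mid=7, val=94
Step 4: lo=8, hi=8, mid=8, val=95

Found at index 8


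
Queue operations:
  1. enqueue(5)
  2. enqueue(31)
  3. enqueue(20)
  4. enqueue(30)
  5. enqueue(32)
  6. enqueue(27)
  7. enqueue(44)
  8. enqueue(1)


enqueue(5) -> [5]
enqueue(31) -> [5, 31]
enqueue(20) -> [5, 31, 20]
enqueue(30) -> [5, 31, 20, 30]
enqueue(32) -> [5, 31, 20, 30, 32]
enqueue(27) -> [5, 31, 20, 30, 32, 27]
enqueue(44) -> [5, 31, 20, 30, 32, 27, 44]
enqueue(1) -> [5, 31, 20, 30, 32, 27, 44, 1]

Final queue: [5, 31, 20, 30, 32, 27, 44, 1]


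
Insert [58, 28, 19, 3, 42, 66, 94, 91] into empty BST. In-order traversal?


Insert 58: root
Insert 28: L from 58
Insert 19: L from 58 -> L from 28
Insert 3: L from 58 -> L from 28 -> L from 19
Insert 42: L from 58 -> R from 28
Insert 66: R from 58
Insert 94: R from 58 -> R from 66
Insert 91: R from 58 -> R from 66 -> L from 94

In-order: [3, 19, 28, 42, 58, 66, 91, 94]


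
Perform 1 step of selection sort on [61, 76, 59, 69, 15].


Initial: [61, 76, 59, 69, 15]
Step 1: min=15 at 4
  Swap: [15, 76, 59, 69, 61]

After 1 step: [15, 76, 59, 69, 61]


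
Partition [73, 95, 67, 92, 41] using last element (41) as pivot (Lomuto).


Pivot: 41
Place pivot at 0: [41, 95, 67, 92, 73]

Partitioned: [41, 95, 67, 92, 73]


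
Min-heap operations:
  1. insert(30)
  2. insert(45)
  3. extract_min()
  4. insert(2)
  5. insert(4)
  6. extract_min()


insert(30) -> [30]
insert(45) -> [30, 45]
extract_min()->30, [45]
insert(2) -> [2, 45]
insert(4) -> [2, 45, 4]
extract_min()->2, [4, 45]

Final heap: [4, 45]


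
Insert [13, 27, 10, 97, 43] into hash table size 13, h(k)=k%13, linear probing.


Insert 13: h=0 -> slot 0
Insert 27: h=1 -> slot 1
Insert 10: h=10 -> slot 10
Insert 97: h=6 -> slot 6
Insert 43: h=4 -> slot 4

Table: [13, 27, None, None, 43, None, 97, None, None, None, 10, None, None]


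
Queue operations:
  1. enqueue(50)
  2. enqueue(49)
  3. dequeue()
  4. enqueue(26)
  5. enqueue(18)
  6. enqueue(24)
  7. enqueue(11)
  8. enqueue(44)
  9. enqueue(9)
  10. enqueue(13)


enqueue(50) -> [50]
enqueue(49) -> [50, 49]
dequeue()->50, [49]
enqueue(26) -> [49, 26]
enqueue(18) -> [49, 26, 18]
enqueue(24) -> [49, 26, 18, 24]
enqueue(11) -> [49, 26, 18, 24, 11]
enqueue(44) -> [49, 26, 18, 24, 11, 44]
enqueue(9) -> [49, 26, 18, 24, 11, 44, 9]
enqueue(13) -> [49, 26, 18, 24, 11, 44, 9, 13]

Final queue: [49, 26, 18, 24, 11, 44, 9, 13]


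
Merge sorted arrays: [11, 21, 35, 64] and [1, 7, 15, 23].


Take 1 from B
Take 7 from B
Take 11 from A
Take 15 from B
Take 21 from A
Take 23 from B

Merged: [1, 7, 11, 15, 21, 23, 35, 64]


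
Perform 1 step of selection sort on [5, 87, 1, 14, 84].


Initial: [5, 87, 1, 14, 84]
Step 1: min=1 at 2
  Swap: [1, 87, 5, 14, 84]

After 1 step: [1, 87, 5, 14, 84]


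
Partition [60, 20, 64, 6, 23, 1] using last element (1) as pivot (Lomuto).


Pivot: 1
Place pivot at 0: [1, 20, 64, 6, 23, 60]

Partitioned: [1, 20, 64, 6, 23, 60]


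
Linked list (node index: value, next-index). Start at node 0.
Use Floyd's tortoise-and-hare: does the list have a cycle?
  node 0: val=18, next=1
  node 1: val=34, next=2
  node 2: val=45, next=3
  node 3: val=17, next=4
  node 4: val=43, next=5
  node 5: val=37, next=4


Floyd's tortoise (slow, +1) and hare (fast, +2):
  init: slow=0, fast=0
  step 1: slow=1, fast=2
  step 2: slow=2, fast=4
  step 3: slow=3, fast=4
  step 4: slow=4, fast=4
  slow == fast at node 4: cycle detected

Cycle: yes


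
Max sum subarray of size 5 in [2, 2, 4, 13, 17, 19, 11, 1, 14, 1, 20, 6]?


[0:5]: 38
[1:6]: 55
[2:7]: 64
[3:8]: 61
[4:9]: 62
[5:10]: 46
[6:11]: 47
[7:12]: 42

Max: 64 at [2:7]


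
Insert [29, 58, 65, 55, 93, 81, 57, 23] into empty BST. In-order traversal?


Insert 29: root
Insert 58: R from 29
Insert 65: R from 29 -> R from 58
Insert 55: R from 29 -> L from 58
Insert 93: R from 29 -> R from 58 -> R from 65
Insert 81: R from 29 -> R from 58 -> R from 65 -> L from 93
Insert 57: R from 29 -> L from 58 -> R from 55
Insert 23: L from 29

In-order: [23, 29, 55, 57, 58, 65, 81, 93]


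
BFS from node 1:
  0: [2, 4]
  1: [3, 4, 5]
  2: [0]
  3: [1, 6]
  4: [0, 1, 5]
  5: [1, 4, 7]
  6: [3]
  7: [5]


Visit 1, enqueue [3, 4, 5]
Visit 3, enqueue [6]
Visit 4, enqueue [0]
Visit 5, enqueue [7]
Visit 6, enqueue []
Visit 0, enqueue [2]
Visit 7, enqueue []
Visit 2, enqueue []

BFS order: [1, 3, 4, 5, 6, 0, 7, 2]


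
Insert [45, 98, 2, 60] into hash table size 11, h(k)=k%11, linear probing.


Insert 45: h=1 -> slot 1
Insert 98: h=10 -> slot 10
Insert 2: h=2 -> slot 2
Insert 60: h=5 -> slot 5

Table: [None, 45, 2, None, None, 60, None, None, None, None, 98]


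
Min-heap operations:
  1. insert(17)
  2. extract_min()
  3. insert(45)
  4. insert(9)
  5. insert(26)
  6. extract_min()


insert(17) -> [17]
extract_min()->17, []
insert(45) -> [45]
insert(9) -> [9, 45]
insert(26) -> [9, 45, 26]
extract_min()->9, [26, 45]

Final heap: [26, 45]


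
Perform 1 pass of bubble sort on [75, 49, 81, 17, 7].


Initial: [75, 49, 81, 17, 7]
Pass 1: [49, 75, 17, 7, 81] (3 swaps)

After 1 pass: [49, 75, 17, 7, 81]


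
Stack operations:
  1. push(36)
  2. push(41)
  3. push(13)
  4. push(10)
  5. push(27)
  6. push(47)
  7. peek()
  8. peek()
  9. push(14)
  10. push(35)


push(36) -> [36]
push(41) -> [36, 41]
push(13) -> [36, 41, 13]
push(10) -> [36, 41, 13, 10]
push(27) -> [36, 41, 13, 10, 27]
push(47) -> [36, 41, 13, 10, 27, 47]
peek()->47
peek()->47
push(14) -> [36, 41, 13, 10, 27, 47, 14]
push(35) -> [36, 41, 13, 10, 27, 47, 14, 35]

Final stack: [36, 41, 13, 10, 27, 47, 14, 35]


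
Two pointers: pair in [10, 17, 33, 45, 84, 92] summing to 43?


lo=0(10)+hi=5(92)=102
lo=0(10)+hi=4(84)=94
lo=0(10)+hi=3(45)=55
lo=0(10)+hi=2(33)=43

Yes: 10+33=43


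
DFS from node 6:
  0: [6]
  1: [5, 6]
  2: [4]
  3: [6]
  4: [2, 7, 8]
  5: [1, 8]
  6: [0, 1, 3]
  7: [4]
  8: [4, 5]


Visit 6, push [3, 1, 0]
Visit 0, push []
Visit 1, push [5]
Visit 5, push [8]
Visit 8, push [4]
Visit 4, push [7, 2]
Visit 2, push []
Visit 7, push []
Visit 3, push []

DFS order: [6, 0, 1, 5, 8, 4, 2, 7, 3]


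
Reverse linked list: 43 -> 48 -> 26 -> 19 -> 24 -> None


Step 1: curr=43, set curr.next=prev(None) | reversed so far: 43
Step 2: curr=48, set curr.next=prev(43) | reversed so far: 48 -> 43
Step 3: curr=26, set curr.next=prev(48) | reversed so far: 26 -> 48 -> 43
Step 4: curr=19, set curr.next=prev(26) | reversed so far: 19 -> 26 -> 48 -> 43
Step 5: curr=24, set curr.next=prev(19) | reversed so far: 24 -> 19 -> 26 -> 48 -> 43

24 -> 19 -> 26 -> 48 -> 43 -> None


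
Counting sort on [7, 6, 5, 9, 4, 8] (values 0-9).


Input: [7, 6, 5, 9, 4, 8]
Counts: [0, 0, 0, 0, 1, 1, 1, 1, 1, 1]

Sorted: [4, 5, 6, 7, 8, 9]


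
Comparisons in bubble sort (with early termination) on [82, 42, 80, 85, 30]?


Algorithm: bubble sort (with early termination)
Input: [82, 42, 80, 85, 30]
Sorted: [30, 42, 80, 82, 85]

10


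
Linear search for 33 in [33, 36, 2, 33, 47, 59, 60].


i=0: 33==33 found!

Found at 0, 1 comps


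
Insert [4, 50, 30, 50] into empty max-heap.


Insert 4: [4]
Insert 50: [50, 4]
Insert 30: [50, 4, 30]
Insert 50: [50, 50, 30, 4]

Final heap: [50, 50, 30, 4]


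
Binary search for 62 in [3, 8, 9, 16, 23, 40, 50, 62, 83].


Step 1: lo=0, hi=8, mid=4, val=23
Step 2: lo=5, hi=8, mid=6, val=50
Step 3: lo=7, hi=8, mid=7, val=62

Found at index 7


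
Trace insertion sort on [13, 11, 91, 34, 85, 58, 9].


Initial: [13, 11, 91, 34, 85, 58, 9]
Insert 11: [11, 13, 91, 34, 85, 58, 9]
Insert 91: [11, 13, 91, 34, 85, 58, 9]
Insert 34: [11, 13, 34, 91, 85, 58, 9]
Insert 85: [11, 13, 34, 85, 91, 58, 9]
Insert 58: [11, 13, 34, 58, 85, 91, 9]
Insert 9: [9, 11, 13, 34, 58, 85, 91]

Sorted: [9, 11, 13, 34, 58, 85, 91]


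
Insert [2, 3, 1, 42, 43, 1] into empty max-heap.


Insert 2: [2]
Insert 3: [3, 2]
Insert 1: [3, 2, 1]
Insert 42: [42, 3, 1, 2]
Insert 43: [43, 42, 1, 2, 3]
Insert 1: [43, 42, 1, 2, 3, 1]

Final heap: [43, 42, 1, 2, 3, 1]


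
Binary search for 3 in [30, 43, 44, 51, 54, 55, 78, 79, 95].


Step 1: lo=0, hi=8, mid=4, val=54
Step 2: lo=0, hi=3, mid=1, val=43
Step 3: lo=0, hi=0, mid=0, val=30

Not found


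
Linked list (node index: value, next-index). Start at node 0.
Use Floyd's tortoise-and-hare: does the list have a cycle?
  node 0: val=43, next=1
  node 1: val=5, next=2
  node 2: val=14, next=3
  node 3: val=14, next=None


Floyd's tortoise (slow, +1) and hare (fast, +2):
  init: slow=0, fast=0
  step 1: slow=1, fast=2
  step 2: fast 2->3->None, no cycle

Cycle: no


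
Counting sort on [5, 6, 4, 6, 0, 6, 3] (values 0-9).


Input: [5, 6, 4, 6, 0, 6, 3]
Counts: [1, 0, 0, 1, 1, 1, 3, 0, 0, 0]

Sorted: [0, 3, 4, 5, 6, 6, 6]


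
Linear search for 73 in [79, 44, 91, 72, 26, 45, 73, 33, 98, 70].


i=0: 79!=73
i=1: 44!=73
i=2: 91!=73
i=3: 72!=73
i=4: 26!=73
i=5: 45!=73
i=6: 73==73 found!

Found at 6, 7 comps


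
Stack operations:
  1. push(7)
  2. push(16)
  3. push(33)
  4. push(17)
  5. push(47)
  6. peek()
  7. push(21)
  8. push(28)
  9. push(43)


push(7) -> [7]
push(16) -> [7, 16]
push(33) -> [7, 16, 33]
push(17) -> [7, 16, 33, 17]
push(47) -> [7, 16, 33, 17, 47]
peek()->47
push(21) -> [7, 16, 33, 17, 47, 21]
push(28) -> [7, 16, 33, 17, 47, 21, 28]
push(43) -> [7, 16, 33, 17, 47, 21, 28, 43]

Final stack: [7, 16, 33, 17, 47, 21, 28, 43]


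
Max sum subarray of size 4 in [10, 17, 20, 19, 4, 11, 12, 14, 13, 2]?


[0:4]: 66
[1:5]: 60
[2:6]: 54
[3:7]: 46
[4:8]: 41
[5:9]: 50
[6:10]: 41

Max: 66 at [0:4]


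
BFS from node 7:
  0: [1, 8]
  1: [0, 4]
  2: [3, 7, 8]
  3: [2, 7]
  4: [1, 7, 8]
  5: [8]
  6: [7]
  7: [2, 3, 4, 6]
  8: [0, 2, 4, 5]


Visit 7, enqueue [2, 3, 4, 6]
Visit 2, enqueue [8]
Visit 3, enqueue []
Visit 4, enqueue [1]
Visit 6, enqueue []
Visit 8, enqueue [0, 5]
Visit 1, enqueue []
Visit 0, enqueue []
Visit 5, enqueue []

BFS order: [7, 2, 3, 4, 6, 8, 1, 0, 5]


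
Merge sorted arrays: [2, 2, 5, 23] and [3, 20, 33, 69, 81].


Take 2 from A
Take 2 from A
Take 3 from B
Take 5 from A
Take 20 from B
Take 23 from A

Merged: [2, 2, 3, 5, 20, 23, 33, 69, 81]


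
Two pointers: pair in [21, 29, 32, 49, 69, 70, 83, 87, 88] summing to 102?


lo=0(21)+hi=8(88)=109
lo=0(21)+hi=7(87)=108
lo=0(21)+hi=6(83)=104
lo=0(21)+hi=5(70)=91
lo=1(29)+hi=5(70)=99
lo=2(32)+hi=5(70)=102

Yes: 32+70=102


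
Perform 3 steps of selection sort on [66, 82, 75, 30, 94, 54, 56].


Initial: [66, 82, 75, 30, 94, 54, 56]
Step 1: min=30 at 3
  Swap: [30, 82, 75, 66, 94, 54, 56]
Step 2: min=54 at 5
  Swap: [30, 54, 75, 66, 94, 82, 56]
Step 3: min=56 at 6
  Swap: [30, 54, 56, 66, 94, 82, 75]

After 3 steps: [30, 54, 56, 66, 94, 82, 75]


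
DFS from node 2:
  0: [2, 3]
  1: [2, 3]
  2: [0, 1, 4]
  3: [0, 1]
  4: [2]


Visit 2, push [4, 1, 0]
Visit 0, push [3]
Visit 3, push [1]
Visit 1, push []
Visit 4, push []

DFS order: [2, 0, 3, 1, 4]


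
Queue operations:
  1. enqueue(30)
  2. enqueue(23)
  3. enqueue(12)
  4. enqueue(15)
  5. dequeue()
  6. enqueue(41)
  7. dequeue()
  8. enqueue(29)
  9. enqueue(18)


enqueue(30) -> [30]
enqueue(23) -> [30, 23]
enqueue(12) -> [30, 23, 12]
enqueue(15) -> [30, 23, 12, 15]
dequeue()->30, [23, 12, 15]
enqueue(41) -> [23, 12, 15, 41]
dequeue()->23, [12, 15, 41]
enqueue(29) -> [12, 15, 41, 29]
enqueue(18) -> [12, 15, 41, 29, 18]

Final queue: [12, 15, 41, 29, 18]


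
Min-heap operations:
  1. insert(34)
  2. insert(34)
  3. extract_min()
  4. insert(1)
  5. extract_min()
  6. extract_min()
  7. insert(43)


insert(34) -> [34]
insert(34) -> [34, 34]
extract_min()->34, [34]
insert(1) -> [1, 34]
extract_min()->1, [34]
extract_min()->34, []
insert(43) -> [43]

Final heap: [43]


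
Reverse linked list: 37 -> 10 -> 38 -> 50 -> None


Step 1: curr=37, set curr.next=prev(None) | reversed so far: 37
Step 2: curr=10, set curr.next=prev(37) | reversed so far: 10 -> 37
Step 3: curr=38, set curr.next=prev(10) | reversed so far: 38 -> 10 -> 37
Step 4: curr=50, set curr.next=prev(38) | reversed so far: 50 -> 38 -> 10 -> 37

50 -> 38 -> 10 -> 37 -> None


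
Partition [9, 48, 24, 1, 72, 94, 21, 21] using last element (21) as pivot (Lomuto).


Pivot: 21
  9 <= 21: advance i (no swap)
  1 <= 21: swap -> [9, 1, 24, 48, 72, 94, 21, 21]
  21 <= 21: swap -> [9, 1, 21, 48, 72, 94, 24, 21]
Place pivot at 3: [9, 1, 21, 21, 72, 94, 24, 48]

Partitioned: [9, 1, 21, 21, 72, 94, 24, 48]


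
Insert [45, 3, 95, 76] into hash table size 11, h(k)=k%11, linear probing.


Insert 45: h=1 -> slot 1
Insert 3: h=3 -> slot 3
Insert 95: h=7 -> slot 7
Insert 76: h=10 -> slot 10

Table: [None, 45, None, 3, None, None, None, 95, None, None, 76]


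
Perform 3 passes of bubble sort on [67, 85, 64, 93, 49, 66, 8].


Initial: [67, 85, 64, 93, 49, 66, 8]
Pass 1: [67, 64, 85, 49, 66, 8, 93] (4 swaps)
Pass 2: [64, 67, 49, 66, 8, 85, 93] (4 swaps)
Pass 3: [64, 49, 66, 8, 67, 85, 93] (3 swaps)

After 3 passes: [64, 49, 66, 8, 67, 85, 93]


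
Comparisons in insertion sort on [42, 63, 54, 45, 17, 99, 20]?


Algorithm: insertion sort
Input: [42, 63, 54, 45, 17, 99, 20]
Sorted: [17, 20, 42, 45, 54, 63, 99]

17


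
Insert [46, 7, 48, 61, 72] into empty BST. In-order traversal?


Insert 46: root
Insert 7: L from 46
Insert 48: R from 46
Insert 61: R from 46 -> R from 48
Insert 72: R from 46 -> R from 48 -> R from 61

In-order: [7, 46, 48, 61, 72]


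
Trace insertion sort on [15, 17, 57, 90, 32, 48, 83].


Initial: [15, 17, 57, 90, 32, 48, 83]
Insert 17: [15, 17, 57, 90, 32, 48, 83]
Insert 57: [15, 17, 57, 90, 32, 48, 83]
Insert 90: [15, 17, 57, 90, 32, 48, 83]
Insert 32: [15, 17, 32, 57, 90, 48, 83]
Insert 48: [15, 17, 32, 48, 57, 90, 83]
Insert 83: [15, 17, 32, 48, 57, 83, 90]

Sorted: [15, 17, 32, 48, 57, 83, 90]


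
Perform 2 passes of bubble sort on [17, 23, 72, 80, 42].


Initial: [17, 23, 72, 80, 42]
Pass 1: [17, 23, 72, 42, 80] (1 swaps)
Pass 2: [17, 23, 42, 72, 80] (1 swaps)

After 2 passes: [17, 23, 42, 72, 80]


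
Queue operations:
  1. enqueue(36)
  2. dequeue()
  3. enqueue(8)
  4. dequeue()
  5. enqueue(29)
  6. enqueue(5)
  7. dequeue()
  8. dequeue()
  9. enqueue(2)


enqueue(36) -> [36]
dequeue()->36, []
enqueue(8) -> [8]
dequeue()->8, []
enqueue(29) -> [29]
enqueue(5) -> [29, 5]
dequeue()->29, [5]
dequeue()->5, []
enqueue(2) -> [2]

Final queue: [2]


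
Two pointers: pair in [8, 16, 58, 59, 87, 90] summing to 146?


lo=0(8)+hi=5(90)=98
lo=1(16)+hi=5(90)=106
lo=2(58)+hi=5(90)=148
lo=2(58)+hi=4(87)=145
lo=3(59)+hi=4(87)=146

Yes: 59+87=146


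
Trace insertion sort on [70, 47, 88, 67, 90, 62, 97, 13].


Initial: [70, 47, 88, 67, 90, 62, 97, 13]
Insert 47: [47, 70, 88, 67, 90, 62, 97, 13]
Insert 88: [47, 70, 88, 67, 90, 62, 97, 13]
Insert 67: [47, 67, 70, 88, 90, 62, 97, 13]
Insert 90: [47, 67, 70, 88, 90, 62, 97, 13]
Insert 62: [47, 62, 67, 70, 88, 90, 97, 13]
Insert 97: [47, 62, 67, 70, 88, 90, 97, 13]
Insert 13: [13, 47, 62, 67, 70, 88, 90, 97]

Sorted: [13, 47, 62, 67, 70, 88, 90, 97]


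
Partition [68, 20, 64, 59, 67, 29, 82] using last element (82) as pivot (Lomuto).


Pivot: 82
  68 <= 82: advance i (no swap)
  20 <= 82: advance i (no swap)
  64 <= 82: advance i (no swap)
  59 <= 82: advance i (no swap)
  67 <= 82: advance i (no swap)
  29 <= 82: advance i (no swap)
Place pivot at 6: [68, 20, 64, 59, 67, 29, 82]

Partitioned: [68, 20, 64, 59, 67, 29, 82]


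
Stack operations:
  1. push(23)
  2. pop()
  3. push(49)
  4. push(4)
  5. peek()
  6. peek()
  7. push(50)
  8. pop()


push(23) -> [23]
pop()->23, []
push(49) -> [49]
push(4) -> [49, 4]
peek()->4
peek()->4
push(50) -> [49, 4, 50]
pop()->50, [49, 4]

Final stack: [49, 4]


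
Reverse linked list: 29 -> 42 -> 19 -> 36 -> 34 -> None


Step 1: curr=29, set curr.next=prev(None) | reversed so far: 29
Step 2: curr=42, set curr.next=prev(29) | reversed so far: 42 -> 29
Step 3: curr=19, set curr.next=prev(42) | reversed so far: 19 -> 42 -> 29
Step 4: curr=36, set curr.next=prev(19) | reversed so far: 36 -> 19 -> 42 -> 29
Step 5: curr=34, set curr.next=prev(36) | reversed so far: 34 -> 36 -> 19 -> 42 -> 29

34 -> 36 -> 19 -> 42 -> 29 -> None


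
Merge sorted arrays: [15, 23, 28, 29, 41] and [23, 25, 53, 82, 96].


Take 15 from A
Take 23 from A
Take 23 from B
Take 25 from B
Take 28 from A
Take 29 from A
Take 41 from A

Merged: [15, 23, 23, 25, 28, 29, 41, 53, 82, 96]


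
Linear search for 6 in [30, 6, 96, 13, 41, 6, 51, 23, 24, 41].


i=0: 30!=6
i=1: 6==6 found!

Found at 1, 2 comps


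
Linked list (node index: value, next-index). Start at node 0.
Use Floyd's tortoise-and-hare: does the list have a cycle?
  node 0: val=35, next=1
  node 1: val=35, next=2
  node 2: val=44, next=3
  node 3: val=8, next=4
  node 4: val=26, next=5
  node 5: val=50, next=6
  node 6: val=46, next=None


Floyd's tortoise (slow, +1) and hare (fast, +2):
  init: slow=0, fast=0
  step 1: slow=1, fast=2
  step 2: slow=2, fast=4
  step 3: slow=3, fast=6
  step 4: fast -> None, no cycle

Cycle: no


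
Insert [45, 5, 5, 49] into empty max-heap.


Insert 45: [45]
Insert 5: [45, 5]
Insert 5: [45, 5, 5]
Insert 49: [49, 45, 5, 5]

Final heap: [49, 45, 5, 5]


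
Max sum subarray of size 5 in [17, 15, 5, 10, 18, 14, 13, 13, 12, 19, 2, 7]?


[0:5]: 65
[1:6]: 62
[2:7]: 60
[3:8]: 68
[4:9]: 70
[5:10]: 71
[6:11]: 59
[7:12]: 53

Max: 71 at [5:10]


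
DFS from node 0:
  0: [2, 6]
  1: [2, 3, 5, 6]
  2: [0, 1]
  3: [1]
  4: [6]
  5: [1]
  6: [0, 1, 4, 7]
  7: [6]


Visit 0, push [6, 2]
Visit 2, push [1]
Visit 1, push [6, 5, 3]
Visit 3, push []
Visit 5, push []
Visit 6, push [7, 4]
Visit 4, push []
Visit 7, push []

DFS order: [0, 2, 1, 3, 5, 6, 4, 7]


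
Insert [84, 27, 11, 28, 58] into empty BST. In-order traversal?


Insert 84: root
Insert 27: L from 84
Insert 11: L from 84 -> L from 27
Insert 28: L from 84 -> R from 27
Insert 58: L from 84 -> R from 27 -> R from 28

In-order: [11, 27, 28, 58, 84]


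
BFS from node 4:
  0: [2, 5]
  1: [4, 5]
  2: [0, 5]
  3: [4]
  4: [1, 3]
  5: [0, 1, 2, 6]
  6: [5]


Visit 4, enqueue [1, 3]
Visit 1, enqueue [5]
Visit 3, enqueue []
Visit 5, enqueue [0, 2, 6]
Visit 0, enqueue []
Visit 2, enqueue []
Visit 6, enqueue []

BFS order: [4, 1, 3, 5, 0, 2, 6]


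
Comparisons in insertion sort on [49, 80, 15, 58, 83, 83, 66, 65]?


Algorithm: insertion sort
Input: [49, 80, 15, 58, 83, 83, 66, 65]
Sorted: [15, 49, 58, 65, 66, 80, 83, 83]

16


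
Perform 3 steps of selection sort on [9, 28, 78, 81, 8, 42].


Initial: [9, 28, 78, 81, 8, 42]
Step 1: min=8 at 4
  Swap: [8, 28, 78, 81, 9, 42]
Step 2: min=9 at 4
  Swap: [8, 9, 78, 81, 28, 42]
Step 3: min=28 at 4
  Swap: [8, 9, 28, 81, 78, 42]

After 3 steps: [8, 9, 28, 81, 78, 42]


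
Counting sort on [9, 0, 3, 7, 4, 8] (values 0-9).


Input: [9, 0, 3, 7, 4, 8]
Counts: [1, 0, 0, 1, 1, 0, 0, 1, 1, 1]

Sorted: [0, 3, 4, 7, 8, 9]


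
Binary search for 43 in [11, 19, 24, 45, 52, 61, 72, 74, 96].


Step 1: lo=0, hi=8, mid=4, val=52
Step 2: lo=0, hi=3, mid=1, val=19
Step 3: lo=2, hi=3, mid=2, val=24
Step 4: lo=3, hi=3, mid=3, val=45

Not found


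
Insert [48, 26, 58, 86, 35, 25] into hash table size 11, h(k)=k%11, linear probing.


Insert 48: h=4 -> slot 4
Insert 26: h=4, 1 probes -> slot 5
Insert 58: h=3 -> slot 3
Insert 86: h=9 -> slot 9
Insert 35: h=2 -> slot 2
Insert 25: h=3, 3 probes -> slot 6

Table: [None, None, 35, 58, 48, 26, 25, None, None, 86, None]


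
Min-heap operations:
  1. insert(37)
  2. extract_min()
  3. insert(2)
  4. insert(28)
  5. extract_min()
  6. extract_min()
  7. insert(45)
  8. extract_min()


insert(37) -> [37]
extract_min()->37, []
insert(2) -> [2]
insert(28) -> [2, 28]
extract_min()->2, [28]
extract_min()->28, []
insert(45) -> [45]
extract_min()->45, []

Final heap: []


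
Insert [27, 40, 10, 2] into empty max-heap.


Insert 27: [27]
Insert 40: [40, 27]
Insert 10: [40, 27, 10]
Insert 2: [40, 27, 10, 2]

Final heap: [40, 27, 10, 2]


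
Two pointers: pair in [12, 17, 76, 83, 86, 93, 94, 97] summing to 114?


lo=0(12)+hi=7(97)=109
lo=1(17)+hi=7(97)=114

Yes: 17+97=114


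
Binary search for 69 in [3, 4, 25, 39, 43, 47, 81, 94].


Step 1: lo=0, hi=7, mid=3, val=39
Step 2: lo=4, hi=7, mid=5, val=47
Step 3: lo=6, hi=7, mid=6, val=81

Not found


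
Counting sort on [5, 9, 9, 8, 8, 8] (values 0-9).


Input: [5, 9, 9, 8, 8, 8]
Counts: [0, 0, 0, 0, 0, 1, 0, 0, 3, 2]

Sorted: [5, 8, 8, 8, 9, 9]


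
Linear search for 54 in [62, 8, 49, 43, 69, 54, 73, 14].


i=0: 62!=54
i=1: 8!=54
i=2: 49!=54
i=3: 43!=54
i=4: 69!=54
i=5: 54==54 found!

Found at 5, 6 comps


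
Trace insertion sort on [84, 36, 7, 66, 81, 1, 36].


Initial: [84, 36, 7, 66, 81, 1, 36]
Insert 36: [36, 84, 7, 66, 81, 1, 36]
Insert 7: [7, 36, 84, 66, 81, 1, 36]
Insert 66: [7, 36, 66, 84, 81, 1, 36]
Insert 81: [7, 36, 66, 81, 84, 1, 36]
Insert 1: [1, 7, 36, 66, 81, 84, 36]
Insert 36: [1, 7, 36, 36, 66, 81, 84]

Sorted: [1, 7, 36, 36, 66, 81, 84]


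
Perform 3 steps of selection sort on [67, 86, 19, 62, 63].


Initial: [67, 86, 19, 62, 63]
Step 1: min=19 at 2
  Swap: [19, 86, 67, 62, 63]
Step 2: min=62 at 3
  Swap: [19, 62, 67, 86, 63]
Step 3: min=63 at 4
  Swap: [19, 62, 63, 86, 67]

After 3 steps: [19, 62, 63, 86, 67]


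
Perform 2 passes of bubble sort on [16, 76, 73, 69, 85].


Initial: [16, 76, 73, 69, 85]
Pass 1: [16, 73, 69, 76, 85] (2 swaps)
Pass 2: [16, 69, 73, 76, 85] (1 swaps)

After 2 passes: [16, 69, 73, 76, 85]


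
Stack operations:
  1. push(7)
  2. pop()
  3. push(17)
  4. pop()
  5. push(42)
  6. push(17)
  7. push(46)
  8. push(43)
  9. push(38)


push(7) -> [7]
pop()->7, []
push(17) -> [17]
pop()->17, []
push(42) -> [42]
push(17) -> [42, 17]
push(46) -> [42, 17, 46]
push(43) -> [42, 17, 46, 43]
push(38) -> [42, 17, 46, 43, 38]

Final stack: [42, 17, 46, 43, 38]


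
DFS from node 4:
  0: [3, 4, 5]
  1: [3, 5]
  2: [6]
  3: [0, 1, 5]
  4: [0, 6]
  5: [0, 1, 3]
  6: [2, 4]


Visit 4, push [6, 0]
Visit 0, push [5, 3]
Visit 3, push [5, 1]
Visit 1, push [5]
Visit 5, push []
Visit 6, push [2]
Visit 2, push []

DFS order: [4, 0, 3, 1, 5, 6, 2]
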